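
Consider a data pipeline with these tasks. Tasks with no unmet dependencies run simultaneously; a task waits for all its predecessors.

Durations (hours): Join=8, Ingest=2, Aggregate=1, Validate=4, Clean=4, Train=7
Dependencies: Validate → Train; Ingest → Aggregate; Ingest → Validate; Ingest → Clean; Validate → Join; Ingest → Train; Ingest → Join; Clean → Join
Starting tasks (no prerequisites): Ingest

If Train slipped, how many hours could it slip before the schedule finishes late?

Critical path: Ingest→Clean→Join = 2+4+8 = 14, so the finish is 14 hours.
Longest path through Train: 13 hours (earliest finish 13, latest finish 14).
Float = 14 − 13 = 1.

1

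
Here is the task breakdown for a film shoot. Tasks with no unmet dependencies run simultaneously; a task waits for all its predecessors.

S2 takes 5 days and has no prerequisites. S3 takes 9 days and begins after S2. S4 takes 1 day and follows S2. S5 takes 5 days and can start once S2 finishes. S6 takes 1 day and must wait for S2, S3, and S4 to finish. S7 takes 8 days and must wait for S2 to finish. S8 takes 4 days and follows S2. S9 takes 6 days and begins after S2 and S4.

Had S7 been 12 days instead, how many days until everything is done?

Actual critical path: S2→S3→S6 = 5+9+1 = 15 ⇒ 15 days.
S7 has 2 days of float (longest path through it is 13).
Now S2→S7 = 5+12 = 17 is longest, so the finish becomes 17 days.

17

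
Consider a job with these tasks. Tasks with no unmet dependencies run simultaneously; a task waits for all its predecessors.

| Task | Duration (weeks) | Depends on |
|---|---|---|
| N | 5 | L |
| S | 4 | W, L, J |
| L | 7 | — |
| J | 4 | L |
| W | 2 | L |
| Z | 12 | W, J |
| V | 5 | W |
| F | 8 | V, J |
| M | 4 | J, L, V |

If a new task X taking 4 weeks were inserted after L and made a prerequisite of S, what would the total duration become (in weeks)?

23

Originally the job takes 23 weeks.
With X inserted, S now waits for max(W, L, J, X).
New critical path: L→J→Z = 7+4+12 = 23 ⇒ 23 weeks.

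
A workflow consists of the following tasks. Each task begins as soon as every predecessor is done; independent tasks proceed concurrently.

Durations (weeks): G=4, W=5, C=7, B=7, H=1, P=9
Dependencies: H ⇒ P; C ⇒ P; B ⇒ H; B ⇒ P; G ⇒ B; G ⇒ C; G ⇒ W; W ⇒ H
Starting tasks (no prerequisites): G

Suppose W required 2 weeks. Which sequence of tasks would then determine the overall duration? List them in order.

G, B, H, P

Actual critical path: G→B→H→P = 4+7+1+9 = 21 ⇒ 21 weeks.
W has 2 weeks of float (longest path through it is 19).
The critical path is still G→B→H→P; finish is now 21 weeks.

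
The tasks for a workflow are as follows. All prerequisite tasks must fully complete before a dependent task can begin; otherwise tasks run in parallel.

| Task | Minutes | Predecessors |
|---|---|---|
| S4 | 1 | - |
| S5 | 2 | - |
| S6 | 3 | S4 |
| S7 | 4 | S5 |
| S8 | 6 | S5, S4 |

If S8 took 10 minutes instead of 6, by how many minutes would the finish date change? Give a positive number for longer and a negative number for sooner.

Actual critical path: S5→S8 = 2+6 = 8 ⇒ 8 minutes.
S8 lies on that path, so at 10 minutes the path becomes 12 minutes.
No other chain overtakes it, so the finish is 12 minutes.
Change in finish: 12 − 8 = +4 minutes.

4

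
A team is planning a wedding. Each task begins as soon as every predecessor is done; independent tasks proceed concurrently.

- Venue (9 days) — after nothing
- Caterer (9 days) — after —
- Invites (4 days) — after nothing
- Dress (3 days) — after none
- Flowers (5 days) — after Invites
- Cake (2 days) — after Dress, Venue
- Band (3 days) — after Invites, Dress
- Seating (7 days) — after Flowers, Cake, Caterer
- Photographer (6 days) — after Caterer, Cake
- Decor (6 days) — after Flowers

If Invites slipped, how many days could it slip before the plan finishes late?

2

Critical path: Venue→Cake→Seating = 9+2+7 = 18, so the finish is 18 days.
Longest path through Invites: 16 days (earliest finish 4, latest finish 6).
Slack of Invites = 2 − 0 = 2 days.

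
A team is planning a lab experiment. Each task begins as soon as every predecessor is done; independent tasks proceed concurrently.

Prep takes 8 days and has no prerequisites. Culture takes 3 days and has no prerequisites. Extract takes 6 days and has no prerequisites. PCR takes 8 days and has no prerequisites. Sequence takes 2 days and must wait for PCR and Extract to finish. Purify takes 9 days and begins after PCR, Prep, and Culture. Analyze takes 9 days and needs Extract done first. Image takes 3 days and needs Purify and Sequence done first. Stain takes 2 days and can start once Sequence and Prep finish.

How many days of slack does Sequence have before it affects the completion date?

7

Critical path: Prep→Purify→Image = 8+9+3 = 20, so the finish is 20 days.
Sequence finishes as early as 10 and must finish by 17.
Float = 20 − 13 = 7.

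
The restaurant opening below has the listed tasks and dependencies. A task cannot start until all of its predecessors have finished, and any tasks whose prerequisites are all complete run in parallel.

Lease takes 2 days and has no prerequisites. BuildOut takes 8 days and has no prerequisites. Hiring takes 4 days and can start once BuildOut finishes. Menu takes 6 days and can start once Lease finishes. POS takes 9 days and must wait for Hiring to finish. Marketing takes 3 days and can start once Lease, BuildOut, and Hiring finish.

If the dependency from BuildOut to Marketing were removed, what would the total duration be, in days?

21

Before: longest chain BuildOut→Hiring→POS = 8+4+9 = 21, finish 21.
Dropping BuildOut→Marketing doesn't change Marketing's earliest start (12); another predecessor still binds.
New critical path: BuildOut→Hiring→POS = 8+4+9 = 21 ⇒ 21 days.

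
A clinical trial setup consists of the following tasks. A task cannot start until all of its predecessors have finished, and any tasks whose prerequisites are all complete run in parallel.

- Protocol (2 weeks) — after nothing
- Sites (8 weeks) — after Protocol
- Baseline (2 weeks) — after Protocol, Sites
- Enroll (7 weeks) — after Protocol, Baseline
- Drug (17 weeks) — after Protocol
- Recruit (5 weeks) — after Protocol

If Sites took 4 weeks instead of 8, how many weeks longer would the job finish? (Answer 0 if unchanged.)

0

Critical path before the change: Protocol→Sites→Baseline→Enroll = 2+8+2+7 = 19 giving 19 weeks.
Sites is on the critical path; changing it to 4 makes that path 15 weeks.
Now Protocol→Drug = 2+17 = 19 is longest, so the finish becomes 19 weeks.
Change in finish: 19 − 19 = +0 weeks.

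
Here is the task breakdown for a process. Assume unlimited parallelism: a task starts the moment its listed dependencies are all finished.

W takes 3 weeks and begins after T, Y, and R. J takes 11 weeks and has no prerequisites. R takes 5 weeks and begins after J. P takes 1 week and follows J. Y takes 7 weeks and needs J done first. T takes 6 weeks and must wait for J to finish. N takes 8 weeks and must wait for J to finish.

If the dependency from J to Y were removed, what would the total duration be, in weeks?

With the dependency in place, J→Y→W = 11+7+3 = 21 sets the finish at 21 weeks.
Without J→Y, Y's earliest start moves from 11 to 0.
New critical path: J→T→W = 11+6+3 = 20 ⇒ 20 weeks.

20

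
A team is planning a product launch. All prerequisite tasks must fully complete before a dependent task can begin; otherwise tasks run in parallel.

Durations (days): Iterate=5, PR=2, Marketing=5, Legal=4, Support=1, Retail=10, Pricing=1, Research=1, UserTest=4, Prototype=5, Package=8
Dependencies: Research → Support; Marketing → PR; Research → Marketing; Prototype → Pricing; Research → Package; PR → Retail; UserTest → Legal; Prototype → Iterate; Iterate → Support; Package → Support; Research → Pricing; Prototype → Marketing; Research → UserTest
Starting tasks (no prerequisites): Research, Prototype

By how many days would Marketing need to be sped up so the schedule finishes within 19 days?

Current finish: 22 days; target: 19.
Marketing is on every critical path, so each day cut from Marketing cuts the finish by one (this holds down to a finish of 18).
Need 22 − 19 = 3 days off Marketing → Marketing becomes 2 days, finish becomes 19.

3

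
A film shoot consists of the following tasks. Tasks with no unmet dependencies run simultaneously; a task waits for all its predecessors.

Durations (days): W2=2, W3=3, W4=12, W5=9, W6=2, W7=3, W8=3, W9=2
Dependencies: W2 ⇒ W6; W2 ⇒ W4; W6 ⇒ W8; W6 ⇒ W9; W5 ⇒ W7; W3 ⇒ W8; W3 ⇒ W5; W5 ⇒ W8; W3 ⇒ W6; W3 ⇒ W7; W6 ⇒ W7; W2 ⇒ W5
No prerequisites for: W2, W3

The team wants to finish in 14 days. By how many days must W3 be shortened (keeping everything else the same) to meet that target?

1

Current finish: 15 days; target: 14.
W3 is on every critical path, so each day cut from W3 cuts the finish by one (this holds down to a finish of 14).
Need 15 − 14 = 1 day off W3 → W3 becomes 2 days, finish becomes 14.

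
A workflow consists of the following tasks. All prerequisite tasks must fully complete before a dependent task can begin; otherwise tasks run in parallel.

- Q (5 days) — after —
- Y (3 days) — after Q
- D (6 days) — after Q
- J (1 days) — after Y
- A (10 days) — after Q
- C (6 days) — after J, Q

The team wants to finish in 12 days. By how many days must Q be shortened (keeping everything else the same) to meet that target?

Current finish: 15 days; target: 12.
Q is on every critical path, so each day cut from Q cuts the finish by one (this holds down to a finish of 11).
Need 15 − 12 = 3 days off Q → Q becomes 2 days, finish becomes 12.

3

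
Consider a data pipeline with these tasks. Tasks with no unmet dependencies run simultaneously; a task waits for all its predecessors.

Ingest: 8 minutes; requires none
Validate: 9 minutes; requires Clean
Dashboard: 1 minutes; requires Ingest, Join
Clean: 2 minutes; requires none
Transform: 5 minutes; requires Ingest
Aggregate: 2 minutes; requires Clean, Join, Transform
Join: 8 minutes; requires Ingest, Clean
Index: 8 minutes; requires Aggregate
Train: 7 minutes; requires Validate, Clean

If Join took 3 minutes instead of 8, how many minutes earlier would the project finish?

3

Actual critical path: Ingest→Join→Aggregate→Index = 8+8+2+8 = 26 ⇒ 26 minutes.
Join is on the critical path; changing it to 3 makes that path 21 minutes.
New critical path: Ingest→Transform→Aggregate→Index = 8+5+2+8 = 23 ⇒ 23 minutes.
Change in finish: 23 − 26 = -3 minutes.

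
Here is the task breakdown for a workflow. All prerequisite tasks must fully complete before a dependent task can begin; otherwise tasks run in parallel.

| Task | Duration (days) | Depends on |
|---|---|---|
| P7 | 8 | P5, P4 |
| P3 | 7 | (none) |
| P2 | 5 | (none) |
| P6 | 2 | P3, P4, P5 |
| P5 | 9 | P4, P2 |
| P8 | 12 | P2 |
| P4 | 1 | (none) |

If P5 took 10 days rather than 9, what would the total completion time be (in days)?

23

Baseline: P2→P5→P7 = 5+9+8 = 22 → 22 days.
P5 lies on that path, so at 10 days the path becomes 23 days.
The critical path is still P2→P5→P7; finish is now 23 days.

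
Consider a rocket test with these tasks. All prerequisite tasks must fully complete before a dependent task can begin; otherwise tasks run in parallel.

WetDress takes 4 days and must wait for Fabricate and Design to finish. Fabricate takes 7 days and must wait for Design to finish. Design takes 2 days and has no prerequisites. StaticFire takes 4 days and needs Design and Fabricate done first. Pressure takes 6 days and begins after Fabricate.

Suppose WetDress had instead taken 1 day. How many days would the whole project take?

15

Actual critical path: Design→Fabricate→Pressure = 2+7+6 = 15 ⇒ 15 days.
WetDress has 2 days of float (longest path through it is 13).
No other chain overtakes it, so the finish is 15 days.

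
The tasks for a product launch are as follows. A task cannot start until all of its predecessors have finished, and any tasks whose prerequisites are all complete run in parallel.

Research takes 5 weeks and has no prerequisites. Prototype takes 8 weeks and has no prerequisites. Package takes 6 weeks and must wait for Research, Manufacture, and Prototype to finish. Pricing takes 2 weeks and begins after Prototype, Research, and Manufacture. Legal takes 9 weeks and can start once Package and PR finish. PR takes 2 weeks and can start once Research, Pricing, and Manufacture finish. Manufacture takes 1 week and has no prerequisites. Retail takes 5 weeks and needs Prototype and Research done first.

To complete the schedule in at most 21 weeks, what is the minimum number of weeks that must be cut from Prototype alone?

2

Current finish: 23 weeks; target: 21.
Prototype is on every critical path, so each week cut from Prototype cuts the finish by one (this holds down to a finish of 20).
Need 23 − 21 = 2 weeks off Prototype → Prototype becomes 6 weeks, finish becomes 21.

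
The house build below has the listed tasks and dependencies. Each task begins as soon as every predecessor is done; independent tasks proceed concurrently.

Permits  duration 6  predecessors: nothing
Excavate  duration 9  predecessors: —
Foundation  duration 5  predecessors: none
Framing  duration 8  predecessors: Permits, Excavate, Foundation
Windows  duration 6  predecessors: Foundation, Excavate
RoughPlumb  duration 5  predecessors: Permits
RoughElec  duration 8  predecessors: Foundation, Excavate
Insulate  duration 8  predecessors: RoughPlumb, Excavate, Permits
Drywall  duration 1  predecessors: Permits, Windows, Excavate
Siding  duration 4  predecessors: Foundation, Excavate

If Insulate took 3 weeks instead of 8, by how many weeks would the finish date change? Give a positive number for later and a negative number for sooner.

Critical path before the change: Permits→RoughPlumb→Insulate = 6+5+8 = 19 giving 19 weeks.
Insulate lies on that path, so at 3 weeks the path becomes 14 weeks.
New critical path: Excavate→Framing = 9+8 = 17 ⇒ 17 weeks.
Change in finish: 17 − 19 = -2 weeks.

-2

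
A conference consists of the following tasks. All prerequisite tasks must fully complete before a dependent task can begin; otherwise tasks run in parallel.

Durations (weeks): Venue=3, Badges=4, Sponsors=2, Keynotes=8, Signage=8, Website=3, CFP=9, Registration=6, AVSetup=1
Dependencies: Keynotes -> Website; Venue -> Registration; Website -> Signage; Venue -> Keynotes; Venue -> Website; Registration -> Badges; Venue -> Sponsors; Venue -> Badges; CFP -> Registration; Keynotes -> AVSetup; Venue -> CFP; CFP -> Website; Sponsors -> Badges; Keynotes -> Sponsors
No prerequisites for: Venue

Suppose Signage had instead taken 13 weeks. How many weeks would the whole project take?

28

Critical path before the change: Venue→CFP→Website→Signage = 3+9+3+8 = 23 giving 23 weeks.
Since Signage is critical, the +5 change carries straight to that chain (now 28 weeks).
That remains the longest chain; total 28 weeks.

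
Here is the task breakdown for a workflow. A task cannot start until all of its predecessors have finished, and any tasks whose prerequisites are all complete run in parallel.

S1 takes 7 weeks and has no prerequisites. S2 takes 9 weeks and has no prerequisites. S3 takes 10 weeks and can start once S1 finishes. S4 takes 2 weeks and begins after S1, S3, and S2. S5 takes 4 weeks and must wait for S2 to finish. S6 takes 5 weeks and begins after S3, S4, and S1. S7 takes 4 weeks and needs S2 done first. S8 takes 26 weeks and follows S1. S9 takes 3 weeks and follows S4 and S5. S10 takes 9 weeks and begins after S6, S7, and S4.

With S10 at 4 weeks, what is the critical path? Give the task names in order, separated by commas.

Actual critical path: S1→S3→S4→S6→S10 = 7+10+2+5+9 = 33 ⇒ 33 weeks.
Since S10 is critical, the -5 change carries straight to that chain (now 28 weeks).
The binding chain switches to S1→S8 = 7+26 = 33; finish 33 weeks.

S1, S8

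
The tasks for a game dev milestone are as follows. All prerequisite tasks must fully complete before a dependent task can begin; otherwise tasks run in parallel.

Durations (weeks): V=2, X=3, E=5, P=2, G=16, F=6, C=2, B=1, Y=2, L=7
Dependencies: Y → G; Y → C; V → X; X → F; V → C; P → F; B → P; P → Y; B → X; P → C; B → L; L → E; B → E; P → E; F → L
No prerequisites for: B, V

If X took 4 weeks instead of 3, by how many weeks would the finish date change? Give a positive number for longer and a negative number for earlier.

Critical path before the change: V→X→F→L→E = 2+3+6+7+5 = 23 giving 23 weeks.
X lies on that path, so at 4 weeks the path becomes 24 weeks.
The critical path is still V→X→F→L→E; finish is now 24 weeks.
Change in finish: 24 − 23 = +1 weeks.

1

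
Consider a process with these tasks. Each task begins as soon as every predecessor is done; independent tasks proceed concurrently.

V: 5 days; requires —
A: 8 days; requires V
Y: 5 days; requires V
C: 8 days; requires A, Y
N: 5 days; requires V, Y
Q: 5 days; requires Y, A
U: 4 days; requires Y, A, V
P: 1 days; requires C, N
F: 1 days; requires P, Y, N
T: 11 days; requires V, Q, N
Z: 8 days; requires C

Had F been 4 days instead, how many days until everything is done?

29

Critical path before the change: V→A→C→Z = 5+8+8+8 = 29 giving 29 days.
F has 6 days of float (longest path through it is 23).
No other chain overtakes it, so the finish is 29 days.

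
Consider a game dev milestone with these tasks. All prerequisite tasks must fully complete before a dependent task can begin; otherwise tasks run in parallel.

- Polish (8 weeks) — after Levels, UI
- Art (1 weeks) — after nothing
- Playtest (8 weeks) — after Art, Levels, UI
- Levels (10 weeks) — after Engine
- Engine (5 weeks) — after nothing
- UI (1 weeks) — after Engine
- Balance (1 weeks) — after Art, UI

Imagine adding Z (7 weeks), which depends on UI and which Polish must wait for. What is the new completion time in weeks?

Originally the plan takes 23 weeks.
With Z inserted, Polish now waits for max(Levels, UI, Z).
New critical path: Engine→Levels→Playtest = 5+10+8 = 23 ⇒ 23 weeks.

23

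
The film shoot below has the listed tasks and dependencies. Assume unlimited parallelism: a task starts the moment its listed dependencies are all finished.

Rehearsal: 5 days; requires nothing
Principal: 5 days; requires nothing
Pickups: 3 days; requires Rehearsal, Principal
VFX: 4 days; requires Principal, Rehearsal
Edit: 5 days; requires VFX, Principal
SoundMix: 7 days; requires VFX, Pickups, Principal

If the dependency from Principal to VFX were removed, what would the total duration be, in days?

Original critical path: Rehearsal→VFX→SoundMix = 5+4+7 = 16 ⇒ 16 days.
Dropping Principal→VFX doesn't change VFX's earliest start (5); another predecessor still binds.
New critical path: Rehearsal→VFX→SoundMix = 5+4+7 = 16 ⇒ 16 days.

16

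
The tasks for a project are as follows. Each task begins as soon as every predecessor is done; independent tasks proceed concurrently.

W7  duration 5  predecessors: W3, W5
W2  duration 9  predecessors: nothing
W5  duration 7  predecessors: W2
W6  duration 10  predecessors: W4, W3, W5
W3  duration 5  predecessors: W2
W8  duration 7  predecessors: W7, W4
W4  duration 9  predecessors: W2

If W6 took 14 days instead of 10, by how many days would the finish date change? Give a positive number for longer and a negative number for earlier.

Baseline: W2→W4→W6 = 9+9+10 = 28 → 28 days.
W6 lies on that path, so at 14 days the path becomes 32 days.
The critical path is still W2→W4→W6; finish is now 32 days.
Change in finish: 32 − 28 = +4 days.

4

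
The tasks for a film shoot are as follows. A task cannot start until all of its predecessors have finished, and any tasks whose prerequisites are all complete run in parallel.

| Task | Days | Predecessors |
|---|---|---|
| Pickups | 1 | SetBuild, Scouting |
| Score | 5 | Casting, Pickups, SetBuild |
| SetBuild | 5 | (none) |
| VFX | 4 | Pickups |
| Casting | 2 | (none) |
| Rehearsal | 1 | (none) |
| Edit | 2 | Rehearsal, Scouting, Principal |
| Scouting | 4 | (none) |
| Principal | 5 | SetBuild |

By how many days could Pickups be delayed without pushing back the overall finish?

SetBuild→Principal→Edit = 5+5+2 = 12 sets the makespan at 12 days.
Longest path through Pickups: 11 days (earliest finish 6, latest finish 7).
Slack of Pickups = 6 − 5 = 1 day.

1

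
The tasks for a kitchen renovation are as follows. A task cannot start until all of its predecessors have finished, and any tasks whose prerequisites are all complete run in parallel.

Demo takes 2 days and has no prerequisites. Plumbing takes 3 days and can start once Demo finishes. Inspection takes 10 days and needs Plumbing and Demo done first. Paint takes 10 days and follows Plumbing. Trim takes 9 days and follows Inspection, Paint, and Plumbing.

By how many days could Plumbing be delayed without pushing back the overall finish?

Critical path: Demo→Plumbing→Paint→Trim = 2+3+10+9 = 24, so the finish is 24 days.
Plumbing finishes as early as 5 and must finish by 5.
Slack of Plumbing = 2 − 2 = 0 days.

0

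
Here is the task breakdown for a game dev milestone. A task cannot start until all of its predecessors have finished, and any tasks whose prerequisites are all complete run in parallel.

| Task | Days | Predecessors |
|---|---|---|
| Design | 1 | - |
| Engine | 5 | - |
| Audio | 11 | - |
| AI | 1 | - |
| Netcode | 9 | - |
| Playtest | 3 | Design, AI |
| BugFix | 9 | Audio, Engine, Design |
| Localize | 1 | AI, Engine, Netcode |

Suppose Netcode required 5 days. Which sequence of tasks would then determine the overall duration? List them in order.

Audio, BugFix

Baseline: Audio→BugFix = 11+9 = 20 → 20 days.
Netcode is off the critical path — its longest chain is 10 days, giving 10 of slack.
No other chain overtakes it, so the finish is 20 days.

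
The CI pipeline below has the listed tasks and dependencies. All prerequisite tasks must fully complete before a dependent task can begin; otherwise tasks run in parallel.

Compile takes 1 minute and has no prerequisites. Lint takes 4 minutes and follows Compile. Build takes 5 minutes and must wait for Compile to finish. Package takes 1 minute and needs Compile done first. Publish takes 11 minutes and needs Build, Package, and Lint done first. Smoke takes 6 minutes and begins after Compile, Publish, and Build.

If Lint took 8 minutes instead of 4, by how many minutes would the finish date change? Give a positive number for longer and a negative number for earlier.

Actual critical path: Compile→Build→Publish→Smoke = 1+5+11+6 = 23 ⇒ 23 minutes.
Lint is off the critical path — its longest chain is 22 minutes, giving 1 of slack.
New critical path: Compile→Lint→Publish→Smoke = 1+8+11+6 = 26 ⇒ 26 minutes.
Change in finish: 26 − 23 = +3 minutes.

3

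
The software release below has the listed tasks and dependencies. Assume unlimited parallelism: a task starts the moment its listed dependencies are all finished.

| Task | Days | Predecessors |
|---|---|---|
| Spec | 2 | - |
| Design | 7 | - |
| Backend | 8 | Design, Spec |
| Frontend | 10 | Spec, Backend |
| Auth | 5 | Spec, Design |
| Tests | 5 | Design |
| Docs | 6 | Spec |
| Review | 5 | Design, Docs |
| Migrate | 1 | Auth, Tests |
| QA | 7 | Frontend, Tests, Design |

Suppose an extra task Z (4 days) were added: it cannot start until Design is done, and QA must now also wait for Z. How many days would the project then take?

32

Originally the project takes 32 days.
With Z inserted, QA now waits for max(Frontend, Tests, Design, Z).
New critical path: Design→Backend→Frontend→QA = 7+8+10+7 = 32 ⇒ 32 days.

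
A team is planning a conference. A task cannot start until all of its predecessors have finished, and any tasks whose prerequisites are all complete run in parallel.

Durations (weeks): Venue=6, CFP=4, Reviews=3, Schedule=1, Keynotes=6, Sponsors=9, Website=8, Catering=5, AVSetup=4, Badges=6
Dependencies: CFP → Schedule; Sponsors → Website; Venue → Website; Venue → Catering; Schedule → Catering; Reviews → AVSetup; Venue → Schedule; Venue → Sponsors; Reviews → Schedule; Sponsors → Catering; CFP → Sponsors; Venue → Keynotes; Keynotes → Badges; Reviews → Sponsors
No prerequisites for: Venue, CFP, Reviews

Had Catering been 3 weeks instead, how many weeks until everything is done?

23

The binding path is Venue→Sponsors→Website = 6+9+8 = 23; finish at 23 weeks.
Catering is off the critical path — its longest chain is 20 weeks, giving 3 of slack.
No other chain overtakes it, so the finish is 23 weeks.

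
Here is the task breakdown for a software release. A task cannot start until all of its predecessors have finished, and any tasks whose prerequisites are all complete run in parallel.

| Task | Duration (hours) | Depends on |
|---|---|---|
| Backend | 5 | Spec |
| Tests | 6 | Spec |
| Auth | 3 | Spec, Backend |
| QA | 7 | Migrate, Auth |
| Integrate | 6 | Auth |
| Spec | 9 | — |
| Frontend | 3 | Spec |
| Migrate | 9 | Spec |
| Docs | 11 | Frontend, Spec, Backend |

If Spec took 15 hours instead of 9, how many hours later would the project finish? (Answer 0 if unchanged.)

The binding path is Spec→Backend→Docs = 9+5+11 = 25; finish at 25 hours.
Spec is on the critical path; changing it to 15 makes that path 31 hours.
The critical path is still Spec→Backend→Docs; finish is now 31 hours.
Change in finish: 31 − 25 = +6 hours.

6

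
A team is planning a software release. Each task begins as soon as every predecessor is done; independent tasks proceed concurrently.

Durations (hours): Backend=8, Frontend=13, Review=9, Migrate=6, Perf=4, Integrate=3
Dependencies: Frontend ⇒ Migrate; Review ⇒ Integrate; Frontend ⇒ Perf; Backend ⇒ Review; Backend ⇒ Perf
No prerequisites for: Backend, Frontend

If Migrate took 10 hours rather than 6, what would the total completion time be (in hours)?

23

The binding path is Backend→Review→Integrate = 8+9+3 = 20; finish at 20 hours.
Migrate has 1 hour of float (longest path through it is 19).
Now Frontend→Migrate = 13+10 = 23 is longest, so the finish becomes 23 hours.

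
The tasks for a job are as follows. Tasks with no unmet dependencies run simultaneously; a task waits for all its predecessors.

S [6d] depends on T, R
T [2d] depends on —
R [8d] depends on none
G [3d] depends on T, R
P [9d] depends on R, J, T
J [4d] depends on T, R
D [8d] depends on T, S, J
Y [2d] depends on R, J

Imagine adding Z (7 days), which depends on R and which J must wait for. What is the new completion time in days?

Originally the schedule takes 22 days.
With Z inserted, J now waits for max(T, R, Z).
New critical path: R→Z→J→P = 8+7+4+9 = 28 ⇒ 28 days.

28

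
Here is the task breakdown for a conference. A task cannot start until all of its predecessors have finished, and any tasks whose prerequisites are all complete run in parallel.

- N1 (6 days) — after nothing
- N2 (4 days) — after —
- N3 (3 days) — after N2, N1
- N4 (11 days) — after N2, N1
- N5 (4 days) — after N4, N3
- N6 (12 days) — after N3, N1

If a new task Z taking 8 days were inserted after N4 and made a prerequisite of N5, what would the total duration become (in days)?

Originally the conference takes 21 days.
With Z inserted, N5 now waits for max(N4, N3, Z).
New critical path: N1→N4→Z→N5 = 6+11+8+4 = 29 ⇒ 29 days.

29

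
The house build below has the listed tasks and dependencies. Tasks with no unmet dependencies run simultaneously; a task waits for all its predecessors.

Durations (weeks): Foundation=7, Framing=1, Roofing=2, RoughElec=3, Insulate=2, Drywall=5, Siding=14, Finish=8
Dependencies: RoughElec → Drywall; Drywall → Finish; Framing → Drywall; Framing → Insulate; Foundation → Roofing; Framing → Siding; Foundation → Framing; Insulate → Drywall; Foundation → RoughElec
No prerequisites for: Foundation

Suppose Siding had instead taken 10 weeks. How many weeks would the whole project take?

Baseline: Foundation→Framing→Insulate→Drywall→Finish = 7+1+2+5+8 = 23 → 23 weeks.
Siding is off the critical path — its longest chain is 22 weeks, giving 1 of slack.
No other chain overtakes it, so the finish is 23 weeks.

23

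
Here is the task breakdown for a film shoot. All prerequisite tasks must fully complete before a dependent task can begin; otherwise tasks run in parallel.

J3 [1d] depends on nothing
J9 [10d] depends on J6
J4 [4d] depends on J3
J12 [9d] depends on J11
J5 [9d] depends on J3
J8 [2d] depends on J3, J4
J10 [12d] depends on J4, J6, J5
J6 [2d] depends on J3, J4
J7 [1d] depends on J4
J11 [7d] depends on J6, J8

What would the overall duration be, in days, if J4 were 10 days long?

29

Baseline: J3→J4→J6→J11→J12 = 1+4+2+7+9 = 23 → 23 days.
Since J4 is critical, the +6 change carries straight to that chain (now 29 days).
That remains the longest chain; total 29 days.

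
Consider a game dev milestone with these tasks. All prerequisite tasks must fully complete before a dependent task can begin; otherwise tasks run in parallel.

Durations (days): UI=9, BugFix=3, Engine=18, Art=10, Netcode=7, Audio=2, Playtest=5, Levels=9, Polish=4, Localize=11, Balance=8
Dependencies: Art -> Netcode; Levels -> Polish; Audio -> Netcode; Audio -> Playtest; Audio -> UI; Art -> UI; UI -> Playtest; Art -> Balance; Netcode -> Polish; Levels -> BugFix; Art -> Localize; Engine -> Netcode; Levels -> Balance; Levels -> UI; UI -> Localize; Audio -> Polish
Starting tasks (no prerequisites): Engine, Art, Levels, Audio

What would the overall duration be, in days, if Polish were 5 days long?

30

As given, the longest chain is Art→UI→Localize = 10+9+11 = 30, so the finish is 30 days.
Polish has 1 day of float (longest path through it is 29).
Now Engine→Netcode→Polish = 18+7+5 = 30 is longest, so the finish becomes 30 days.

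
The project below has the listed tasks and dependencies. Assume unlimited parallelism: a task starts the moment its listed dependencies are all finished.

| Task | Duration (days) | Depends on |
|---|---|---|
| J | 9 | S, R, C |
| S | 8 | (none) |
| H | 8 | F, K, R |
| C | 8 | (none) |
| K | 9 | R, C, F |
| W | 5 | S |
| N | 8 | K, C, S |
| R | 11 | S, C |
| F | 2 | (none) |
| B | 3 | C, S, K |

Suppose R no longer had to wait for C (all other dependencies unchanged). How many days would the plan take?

36

Original critical path: C→R→K→H = 8+11+9+8 = 36 ⇒ 36 days.
Dropping C→R doesn't change R's earliest start (8); another predecessor still binds.
New critical path: S→R→K→H = 8+11+9+8 = 36 ⇒ 36 days.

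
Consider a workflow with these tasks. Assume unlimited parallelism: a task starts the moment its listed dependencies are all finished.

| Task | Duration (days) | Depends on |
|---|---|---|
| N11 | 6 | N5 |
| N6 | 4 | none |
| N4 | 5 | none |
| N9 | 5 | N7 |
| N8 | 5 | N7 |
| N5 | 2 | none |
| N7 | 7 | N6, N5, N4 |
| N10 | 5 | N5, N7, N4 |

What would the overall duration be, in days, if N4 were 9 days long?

21

Critical path before the change: N4→N7→N8 = 5+7+5 = 17 giving 17 days.
Since N4 is critical, the +4 change carries straight to that chain (now 21 days).
The critical path is still N4→N7→N8; finish is now 21 days.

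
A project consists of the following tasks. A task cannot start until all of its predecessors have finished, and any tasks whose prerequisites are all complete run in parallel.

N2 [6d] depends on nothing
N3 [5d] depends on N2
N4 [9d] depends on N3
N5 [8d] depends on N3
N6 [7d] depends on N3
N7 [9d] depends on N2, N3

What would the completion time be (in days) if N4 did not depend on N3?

20

Before: longest chain N2→N3→N4 = 6+5+9 = 20, finish 20.
Without N3→N4, N4's earliest start moves from 11 to 0.
New critical path: N2→N3→N7 = 6+5+9 = 20 ⇒ 20 days.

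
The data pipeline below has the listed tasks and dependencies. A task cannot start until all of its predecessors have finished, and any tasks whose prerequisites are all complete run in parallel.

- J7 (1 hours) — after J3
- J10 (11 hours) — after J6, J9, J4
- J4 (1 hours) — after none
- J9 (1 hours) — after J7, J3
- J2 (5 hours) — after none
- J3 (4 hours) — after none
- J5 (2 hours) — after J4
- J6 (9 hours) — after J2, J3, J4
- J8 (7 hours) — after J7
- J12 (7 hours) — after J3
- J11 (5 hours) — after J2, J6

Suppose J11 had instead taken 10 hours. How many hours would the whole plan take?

25

The binding path is J2→J6→J10 = 5+9+11 = 25; finish at 25 hours.
The longest path through J11 is only 19 hours, so J11 has float 6.
No other chain overtakes it, so the finish is 25 hours.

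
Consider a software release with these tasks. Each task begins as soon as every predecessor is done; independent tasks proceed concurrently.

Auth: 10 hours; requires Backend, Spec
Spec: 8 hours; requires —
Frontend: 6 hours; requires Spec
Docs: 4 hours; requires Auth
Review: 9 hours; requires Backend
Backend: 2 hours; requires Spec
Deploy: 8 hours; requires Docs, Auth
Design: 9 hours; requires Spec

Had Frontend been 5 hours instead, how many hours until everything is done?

Actual critical path: Spec→Backend→Auth→Docs→Deploy = 8+2+10+4+8 = 32 ⇒ 32 hours.
Frontend is off the critical path — its longest chain is 14 hours, giving 18 of slack.
The critical path is still Spec→Backend→Auth→Docs→Deploy; finish is now 32 hours.

32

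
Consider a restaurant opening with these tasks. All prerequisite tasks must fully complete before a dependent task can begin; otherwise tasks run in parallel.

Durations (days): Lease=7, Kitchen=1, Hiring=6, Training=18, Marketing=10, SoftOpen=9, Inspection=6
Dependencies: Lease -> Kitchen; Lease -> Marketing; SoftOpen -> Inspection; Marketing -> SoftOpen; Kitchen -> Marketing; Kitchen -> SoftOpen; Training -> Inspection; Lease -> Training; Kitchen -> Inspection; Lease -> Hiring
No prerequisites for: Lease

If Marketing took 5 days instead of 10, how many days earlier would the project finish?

As given, the longest chain is Lease→Kitchen→Marketing→SoftOpen→Inspection = 7+1+10+9+6 = 33, so the finish is 33 days.
Marketing lies on that path, so at 5 days the path becomes 28 days.
New critical path: Lease→Training→Inspection = 7+18+6 = 31 ⇒ 31 days.
Change in finish: 31 − 33 = -2 days.

2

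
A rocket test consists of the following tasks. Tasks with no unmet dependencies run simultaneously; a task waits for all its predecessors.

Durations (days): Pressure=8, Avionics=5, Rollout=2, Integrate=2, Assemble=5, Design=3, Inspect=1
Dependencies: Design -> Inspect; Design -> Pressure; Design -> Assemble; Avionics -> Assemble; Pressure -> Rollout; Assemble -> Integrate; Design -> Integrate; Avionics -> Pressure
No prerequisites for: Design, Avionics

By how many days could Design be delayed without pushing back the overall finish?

2

The longest chain is Avionics→Pressure→Rollout = 5+8+2 = 15; overall finish 15 days.
Longest path through Design: 13 days (earliest finish 3, latest finish 5).
Slack of Design = 2 − 0 = 2 days.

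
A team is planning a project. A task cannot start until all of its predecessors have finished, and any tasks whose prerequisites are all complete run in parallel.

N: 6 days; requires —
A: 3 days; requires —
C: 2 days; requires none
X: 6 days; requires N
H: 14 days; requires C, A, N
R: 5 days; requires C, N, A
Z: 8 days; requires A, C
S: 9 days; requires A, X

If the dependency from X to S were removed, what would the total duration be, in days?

20

With the dependency in place, N→X→S = 6+6+9 = 21 sets the finish at 21 days.
Without X→S, S's earliest start moves from 12 to 3.
The longest chain is now N→H = 6+14 = 20, so the plan takes 20 days.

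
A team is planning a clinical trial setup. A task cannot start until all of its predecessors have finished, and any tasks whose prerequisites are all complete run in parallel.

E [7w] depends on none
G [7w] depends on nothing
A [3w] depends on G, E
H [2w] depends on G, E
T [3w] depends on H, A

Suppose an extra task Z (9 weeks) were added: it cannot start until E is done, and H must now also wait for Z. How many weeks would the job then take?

Originally the job takes 13 weeks.
With Z inserted, H now waits for max(G, E, Z).
New critical path: E→Z→H→T = 7+9+2+3 = 21 ⇒ 21 weeks.

21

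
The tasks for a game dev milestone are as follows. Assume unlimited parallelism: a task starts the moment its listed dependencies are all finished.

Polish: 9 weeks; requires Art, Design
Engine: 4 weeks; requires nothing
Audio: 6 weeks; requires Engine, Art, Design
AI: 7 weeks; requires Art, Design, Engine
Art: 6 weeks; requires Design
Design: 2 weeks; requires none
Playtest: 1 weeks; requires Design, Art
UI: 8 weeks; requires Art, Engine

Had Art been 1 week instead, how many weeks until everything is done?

12

As given, the longest chain is Design→Art→Polish = 2+6+9 = 17, so the finish is 17 weeks.
Art is on the critical path; changing it to 1 makes that path 12 weeks.
That remains the longest chain; total 12 weeks.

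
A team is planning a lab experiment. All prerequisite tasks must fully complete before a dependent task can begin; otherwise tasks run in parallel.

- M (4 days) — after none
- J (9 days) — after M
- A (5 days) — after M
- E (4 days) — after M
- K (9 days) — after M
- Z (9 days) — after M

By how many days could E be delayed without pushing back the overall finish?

M→J = 4+9 = 13 sets the makespan at 13 days.
Longest path through E: 8 days (earliest finish 8, latest finish 13).
Float = 13 − 8 = 5.

5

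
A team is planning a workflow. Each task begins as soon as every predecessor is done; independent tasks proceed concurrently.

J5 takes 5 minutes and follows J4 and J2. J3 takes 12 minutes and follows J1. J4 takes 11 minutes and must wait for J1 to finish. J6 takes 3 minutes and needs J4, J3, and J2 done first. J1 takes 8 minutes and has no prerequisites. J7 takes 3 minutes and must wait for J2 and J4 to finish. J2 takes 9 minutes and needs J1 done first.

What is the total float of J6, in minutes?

Critical path: J1→J4→J5 = 8+11+5 = 24, so the finish is 24 minutes.
Longest path through J6: 23 minutes (earliest finish 23, latest finish 24).
Slack of J6 = 21 − 20 = 1 minute.

1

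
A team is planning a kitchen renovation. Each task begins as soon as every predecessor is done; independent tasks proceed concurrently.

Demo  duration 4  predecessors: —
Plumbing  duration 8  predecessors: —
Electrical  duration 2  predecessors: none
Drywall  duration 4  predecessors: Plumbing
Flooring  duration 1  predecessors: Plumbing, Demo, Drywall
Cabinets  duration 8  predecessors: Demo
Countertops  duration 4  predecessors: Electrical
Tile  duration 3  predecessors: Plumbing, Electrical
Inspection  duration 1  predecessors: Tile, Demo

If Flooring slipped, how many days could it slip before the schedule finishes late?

0

Plumbing→Drywall→Flooring = 8+4+1 = 13 sets the makespan at 13 days.
Flooring finishes as early as 13 and must finish by 13.
Float = 13 − 13 = 0.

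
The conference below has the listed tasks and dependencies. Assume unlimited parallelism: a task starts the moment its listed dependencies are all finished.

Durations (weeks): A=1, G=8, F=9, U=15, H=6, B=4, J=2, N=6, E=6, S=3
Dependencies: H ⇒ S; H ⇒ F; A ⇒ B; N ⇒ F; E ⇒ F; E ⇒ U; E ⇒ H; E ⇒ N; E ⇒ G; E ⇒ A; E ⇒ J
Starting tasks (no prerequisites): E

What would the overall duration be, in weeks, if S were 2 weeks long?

21

Baseline: E→H→F = 6+6+9 = 21 → 21 weeks.
S has 6 weeks of float (longest path through it is 15).
That remains the longest chain; total 21 weeks.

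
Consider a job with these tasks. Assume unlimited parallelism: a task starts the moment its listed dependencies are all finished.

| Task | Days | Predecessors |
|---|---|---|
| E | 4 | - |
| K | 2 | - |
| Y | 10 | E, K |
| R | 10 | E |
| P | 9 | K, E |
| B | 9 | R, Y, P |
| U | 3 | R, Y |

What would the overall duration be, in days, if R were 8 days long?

23

Baseline: E→R→B = 4+10+9 = 23 → 23 days.
R is on the critical path; changing it to 8 makes that path 21 days.
New critical path: E→Y→B = 4+10+9 = 23 ⇒ 23 days.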